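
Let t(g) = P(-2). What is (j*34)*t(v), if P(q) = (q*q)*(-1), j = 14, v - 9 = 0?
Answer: -1904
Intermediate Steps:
v = 9 (v = 9 + 0 = 9)
P(q) = -q² (P(q) = q²*(-1) = -q²)
t(g) = -4 (t(g) = -1*(-2)² = -1*4 = -4)
(j*34)*t(v) = (14*34)*(-4) = 476*(-4) = -1904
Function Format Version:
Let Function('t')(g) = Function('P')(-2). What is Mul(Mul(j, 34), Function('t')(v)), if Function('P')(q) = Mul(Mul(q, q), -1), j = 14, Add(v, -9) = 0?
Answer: -1904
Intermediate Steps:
v = 9 (v = Add(9, 0) = 9)
Function('P')(q) = Mul(-1, Pow(q, 2)) (Function('P')(q) = Mul(Pow(q, 2), -1) = Mul(-1, Pow(q, 2)))
Function('t')(g) = -4 (Function('t')(g) = Mul(-1, Pow(-2, 2)) = Mul(-1, 4) = -4)
Mul(Mul(j, 34), Function('t')(v)) = Mul(Mul(14, 34), -4) = Mul(476, -4) = -1904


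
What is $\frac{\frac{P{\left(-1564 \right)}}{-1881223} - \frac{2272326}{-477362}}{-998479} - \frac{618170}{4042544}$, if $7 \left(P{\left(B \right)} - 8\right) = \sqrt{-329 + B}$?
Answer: $- \frac{138576163151654983580117}{906195338232522047451544} + \frac{i \sqrt{1893}}{13148531618719} \approx -0.15292 + 3.309 \cdot 10^{-12} i$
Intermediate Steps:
$P{\left(B \right)} = 8 + \frac{\sqrt{-329 + B}}{7}$
$\frac{\frac{P{\left(-1564 \right)}}{-1881223} - \frac{2272326}{-477362}}{-998479} - \frac{618170}{4042544} = \frac{\frac{8 + \frac{\sqrt{-329 - 1564}}{7}}{-1881223} - \frac{2272326}{-477362}}{-998479} - \frac{618170}{4042544} = \left(\left(8 + \frac{\sqrt{-1893}}{7}\right) \left(- \frac{1}{1881223}\right) - - \frac{1136163}{238681}\right) \left(- \frac{1}{998479}\right) - \frac{309085}{2021272} = \left(\left(8 + \frac{i \sqrt{1893}}{7}\right) \left(- \frac{1}{1881223}\right) + \frac{1136163}{238681}\right) \left(- \frac{1}{998479}\right) - \frac{309085}{2021272} = \left(\left(- \frac{8}{1881223} - \frac{i \sqrt{1893}}{13168561}\right) + \frac{1136163}{238681}\right) \left(- \frac{1}{998479}\right) - \frac{309085}{2021272} = \left(\frac{2137374057901}{449012186863} - \frac{i \sqrt{1893}}{13168561}\right) \left(- \frac{1}{998479}\right) - \frac{309085}{2021272} = \left(- \frac{2137374057901}{448329239326781377} + \frac{i \sqrt{1893}}{13148531618719}\right) - \frac{309085}{2021272} = - \frac{138576163151654983580117}{906195338232522047451544} + \frac{i \sqrt{1893}}{13148531618719}$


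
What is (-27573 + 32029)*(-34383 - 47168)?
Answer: -363391256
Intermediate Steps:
(-27573 + 32029)*(-34383 - 47168) = 4456*(-81551) = -363391256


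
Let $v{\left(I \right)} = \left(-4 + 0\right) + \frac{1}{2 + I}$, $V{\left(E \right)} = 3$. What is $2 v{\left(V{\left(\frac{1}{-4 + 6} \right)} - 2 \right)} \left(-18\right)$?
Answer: $132$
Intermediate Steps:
$v{\left(I \right)} = -4 + \frac{1}{2 + I}$
$2 v{\left(V{\left(\frac{1}{-4 + 6} \right)} - 2 \right)} \left(-18\right) = 2 \frac{-7 - 4 \left(3 - 2\right)}{2 + \left(3 - 2\right)} \left(-18\right) = 2 \frac{-7 - 4}{2 + 1} \left(-18\right) = 2 \frac{-7 - 4}{3} \left(-18\right) = 2 \cdot \frac{1}{3} \left(-11\right) \left(-18\right) = 2 \left(- \frac{11}{3}\right) \left(-18\right) = \left(- \frac{22}{3}\right) \left(-18\right) = 132$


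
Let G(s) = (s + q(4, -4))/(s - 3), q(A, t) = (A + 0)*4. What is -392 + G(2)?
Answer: -410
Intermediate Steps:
q(A, t) = 4*A (q(A, t) = A*4 = 4*A)
G(s) = (16 + s)/(-3 + s) (G(s) = (s + 4*4)/(s - 3) = (s + 16)/(-3 + s) = (16 + s)/(-3 + s))
-392 + G(2) = -392 + (16 + 2)/(-3 + 2) = -392 + 18/(-1) = -392 - 1*18 = -392 - 18 = -410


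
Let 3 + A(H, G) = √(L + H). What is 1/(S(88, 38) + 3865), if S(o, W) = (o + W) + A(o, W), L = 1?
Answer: 3988/15904055 - √89/15904055 ≈ 0.00025016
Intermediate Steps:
A(H, G) = -3 + √(1 + H)
S(o, W) = -3 + W + o + √(1 + o) (S(o, W) = (o + W) + (-3 + √(1 + o)) = (W + o) + (-3 + √(1 + o)) = -3 + W + o + √(1 + o))
1/(S(88, 38) + 3865) = 1/((-3 + 38 + 88 + √(1 + 88)) + 3865) = 1/((-3 + 38 + 88 + √89) + 3865) = 1/((123 + √89) + 3865) = 1/(3988 + √89)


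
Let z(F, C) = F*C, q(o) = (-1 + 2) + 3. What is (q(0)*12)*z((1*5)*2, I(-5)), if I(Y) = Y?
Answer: -2400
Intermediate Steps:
q(o) = 4 (q(o) = 1 + 3 = 4)
z(F, C) = C*F
(q(0)*12)*z((1*5)*2, I(-5)) = (4*12)*(-5*1*5*2) = 48*(-25*2) = 48*(-5*10) = 48*(-50) = -2400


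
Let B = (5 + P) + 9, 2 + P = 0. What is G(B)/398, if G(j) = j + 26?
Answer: 19/199 ≈ 0.095477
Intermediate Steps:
P = -2 (P = -2 + 0 = -2)
B = 12 (B = (5 - 2) + 9 = 3 + 9 = 12)
G(j) = 26 + j
G(B)/398 = (26 + 12)/398 = 38*(1/398) = 19/199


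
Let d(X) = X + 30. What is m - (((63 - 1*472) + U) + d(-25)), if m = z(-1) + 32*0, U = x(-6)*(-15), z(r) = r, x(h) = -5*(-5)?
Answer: 778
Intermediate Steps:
x(h) = 25
U = -375 (U = 25*(-15) = -375)
m = -1 (m = -1 + 32*0 = -1 + 0 = -1)
d(X) = 30 + X
m - (((63 - 1*472) + U) + d(-25)) = -1 - (((63 - 1*472) - 375) + (30 - 25)) = -1 - (((63 - 472) - 375) + 5) = -1 - ((-409 - 375) + 5) = -1 - (-784 + 5) = -1 - 1*(-779) = -1 + 779 = 778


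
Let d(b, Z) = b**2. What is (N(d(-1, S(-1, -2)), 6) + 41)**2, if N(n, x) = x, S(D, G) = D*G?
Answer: 2209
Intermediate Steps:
(N(d(-1, S(-1, -2)), 6) + 41)**2 = (6 + 41)**2 = 47**2 = 2209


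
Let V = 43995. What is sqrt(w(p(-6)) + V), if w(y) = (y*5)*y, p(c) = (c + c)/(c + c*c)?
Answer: sqrt(1099895)/5 ≈ 209.75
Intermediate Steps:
p(c) = 2*c/(c + c**2) (p(c) = (2*c)/(c + c**2) = 2*c/(c + c**2))
w(y) = 5*y**2 (w(y) = (5*y)*y = 5*y**2)
sqrt(w(p(-6)) + V) = sqrt(5*(2/(1 - 6))**2 + 43995) = sqrt(5*(2/(-5))**2 + 43995) = sqrt(5*(2*(-1/5))**2 + 43995) = sqrt(5*(-2/5)**2 + 43995) = sqrt(5*(4/25) + 43995) = sqrt(4/5 + 43995) = sqrt(219979/5) = sqrt(1099895)/5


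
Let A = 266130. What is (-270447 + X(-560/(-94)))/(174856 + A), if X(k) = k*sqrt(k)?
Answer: -270447/440986 + 40*sqrt(3290)/69581291 ≈ -0.61325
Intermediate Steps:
X(k) = k**(3/2)
(-270447 + X(-560/(-94)))/(174856 + A) = (-270447 + (-560/(-94))**(3/2))/(174856 + 266130) = (-270447 + (-560*(-1/94))**(3/2))/440986 = (-270447 + (280/47)**(3/2))*(1/440986) = (-270447 + 560*sqrt(3290)/2209)*(1/440986) = -270447/440986 + 40*sqrt(3290)/69581291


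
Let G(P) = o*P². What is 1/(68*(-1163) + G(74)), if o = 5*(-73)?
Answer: -1/2077824 ≈ -4.8127e-7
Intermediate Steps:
o = -365
G(P) = -365*P²
1/(68*(-1163) + G(74)) = 1/(68*(-1163) - 365*74²) = 1/(-79084 - 365*5476) = 1/(-79084 - 1998740) = 1/(-2077824) = -1/2077824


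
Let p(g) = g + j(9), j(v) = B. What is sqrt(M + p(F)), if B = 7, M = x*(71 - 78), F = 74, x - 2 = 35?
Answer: I*sqrt(178) ≈ 13.342*I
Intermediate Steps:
x = 37 (x = 2 + 35 = 37)
M = -259 (M = 37*(71 - 78) = 37*(-7) = -259)
j(v) = 7
p(g) = 7 + g (p(g) = g + 7 = 7 + g)
sqrt(M + p(F)) = sqrt(-259 + (7 + 74)) = sqrt(-259 + 81) = sqrt(-178) = I*sqrt(178)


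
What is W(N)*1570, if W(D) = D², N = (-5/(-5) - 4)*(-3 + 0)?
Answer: 127170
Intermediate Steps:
N = 9 (N = (-5*(-⅕) - 4)*(-3) = (1 - 4)*(-3) = -3*(-3) = 9)
W(N)*1570 = 9²*1570 = 81*1570 = 127170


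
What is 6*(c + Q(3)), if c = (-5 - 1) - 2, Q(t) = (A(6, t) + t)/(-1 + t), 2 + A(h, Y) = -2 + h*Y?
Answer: 3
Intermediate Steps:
A(h, Y) = -4 + Y*h (A(h, Y) = -2 + (-2 + h*Y) = -2 + (-2 + Y*h) = -4 + Y*h)
Q(t) = (-4 + 7*t)/(-1 + t) (Q(t) = ((-4 + t*6) + t)/(-1 + t) = ((-4 + 6*t) + t)/(-1 + t) = (-4 + 7*t)/(-1 + t))
c = -8 (c = -6 - 2 = -8)
6*(c + Q(3)) = 6*(-8 + (-4 + 7*3)/(-1 + 3)) = 6*(-8 + (-4 + 21)/2) = 6*(-8 + (½)*17) = 6*(-8 + 17/2) = 6*(½) = 3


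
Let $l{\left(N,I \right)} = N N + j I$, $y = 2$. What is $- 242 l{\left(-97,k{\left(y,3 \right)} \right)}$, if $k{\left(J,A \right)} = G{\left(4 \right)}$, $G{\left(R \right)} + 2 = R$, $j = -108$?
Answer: $-2224706$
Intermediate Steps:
$G{\left(R \right)} = -2 + R$
$k{\left(J,A \right)} = 2$ ($k{\left(J,A \right)} = -2 + 4 = 2$)
$l{\left(N,I \right)} = N^{2} - 108 I$ ($l{\left(N,I \right)} = N N - 108 I = N^{2} - 108 I$)
$- 242 l{\left(-97,k{\left(y,3 \right)} \right)} = - 242 \left(\left(-97\right)^{2} - 216\right) = - 242 \left(9409 - 216\right) = \left(-242\right) 9193 = -2224706$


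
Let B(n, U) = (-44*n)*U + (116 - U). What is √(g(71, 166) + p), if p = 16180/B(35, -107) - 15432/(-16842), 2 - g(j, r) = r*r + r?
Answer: 2*I*√1486571657928321314406/463163421 ≈ 166.49*I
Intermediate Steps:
B(n, U) = 116 - U - 44*U*n (B(n, U) = -44*U*n + (116 - U) = 116 - U - 44*U*n)
g(j, r) = 2 - r - r² (g(j, r) = 2 - (r*r + r) = 2 - (r² + r) = 2 - (r + r²) = 2 + (-r - r²) = 2 - r - r²)
p = 469804976/463163421 (p = 16180/(116 - 1*(-107) - 44*(-107)*35) - 15432/(-16842) = 16180/(116 + 107 + 164780) - 15432*(-1/16842) = 16180/165003 + 2572/2807 = 469804976/463163421 ≈ 1.0143)
√(g(71, 166) + p) = √((2 - 1*166 - 1*166²) + 469804976/463163421) = √((2 - 166 - 1*27556) + 469804976/463163421) = √((2 - 166 - 27556) + 469804976/463163421) = √(-27720 + 469804976/463163421) = √(-12838420225144/463163421) = 2*I*√1486571657928321314406/463163421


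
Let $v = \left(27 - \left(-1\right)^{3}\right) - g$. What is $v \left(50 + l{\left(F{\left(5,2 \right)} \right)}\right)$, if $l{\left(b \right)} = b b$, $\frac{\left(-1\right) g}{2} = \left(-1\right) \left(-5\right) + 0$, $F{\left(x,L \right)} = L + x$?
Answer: $3762$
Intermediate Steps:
$g = -10$ ($g = - 2 \left(\left(-1\right) \left(-5\right) + 0\right) = - 2 \left(5 + 0\right) = \left(-2\right) 5 = -10$)
$l{\left(b \right)} = b^{2}$
$v = 38$ ($v = \left(27 - \left(-1\right)^{3}\right) - -10 = \left(27 - -1\right) + 10 = \left(27 + 1\right) + 10 = 28 + 10 = 38$)
$v \left(50 + l{\left(F{\left(5,2 \right)} \right)}\right) = 38 \left(50 + \left(2 + 5\right)^{2}\right) = 38 \left(50 + 7^{2}\right) = 38 \left(50 + 49\right) = 38 \cdot 99 = 3762$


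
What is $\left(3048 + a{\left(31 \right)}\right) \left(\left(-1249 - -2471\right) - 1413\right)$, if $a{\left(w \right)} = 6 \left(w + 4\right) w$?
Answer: $-1825578$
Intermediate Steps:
$a{\left(w \right)} = w \left(24 + 6 w\right)$ ($a{\left(w \right)} = 6 \left(4 + w\right) w = \left(24 + 6 w\right) w = w \left(24 + 6 w\right)$)
$\left(3048 + a{\left(31 \right)}\right) \left(\left(-1249 - -2471\right) - 1413\right) = \left(3048 + 6 \cdot 31 \left(4 + 31\right)\right) \left(\left(-1249 - -2471\right) - 1413\right) = \left(3048 + 6 \cdot 31 \cdot 35\right) \left(\left(-1249 + 2471\right) - 1413\right) = \left(3048 + 6510\right) \left(1222 - 1413\right) = 9558 \left(-191\right) = -1825578$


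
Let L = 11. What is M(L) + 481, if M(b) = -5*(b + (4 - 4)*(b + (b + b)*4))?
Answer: 426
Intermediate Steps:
M(b) = -5*b (M(b) = -5*(b + 0*(b + (2*b)*4)) = -5*(b + 0*(b + 8*b)) = -5*(b + 0*(9*b)) = -5*(b + 0) = -5*b)
M(L) + 481 = -5*11 + 481 = -55 + 481 = 426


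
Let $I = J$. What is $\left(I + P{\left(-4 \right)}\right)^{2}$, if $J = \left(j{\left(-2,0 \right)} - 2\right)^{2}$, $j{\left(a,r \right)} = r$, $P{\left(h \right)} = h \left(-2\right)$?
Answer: $144$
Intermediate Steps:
$P{\left(h \right)} = - 2 h$
$J = 4$ ($J = \left(0 - 2\right)^{2} = \left(-2\right)^{2} = 4$)
$I = 4$
$\left(I + P{\left(-4 \right)}\right)^{2} = \left(4 - -8\right)^{2} = \left(4 + 8\right)^{2} = 12^{2} = 144$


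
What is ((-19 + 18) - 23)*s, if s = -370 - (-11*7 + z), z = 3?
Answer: 7104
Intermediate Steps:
s = -296 (s = -370 - (-11*7 + 3) = -370 - (-77 + 3) = -370 - 1*(-74) = -370 + 74 = -296)
((-19 + 18) - 23)*s = ((-19 + 18) - 23)*(-296) = (-1 - 23)*(-296) = -24*(-296) = 7104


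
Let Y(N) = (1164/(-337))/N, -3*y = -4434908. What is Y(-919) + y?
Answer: 1373504315816/929109 ≈ 1.4783e+6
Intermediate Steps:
y = 4434908/3 (y = -1/3*(-4434908) = 4434908/3 ≈ 1.4783e+6)
Y(N) = -1164/(337*N) (Y(N) = (1164*(-1/337))/N = -1164/(337*N))
Y(-919) + y = -1164/337/(-919) + 4434908/3 = -1164/337*(-1/919) + 4434908/3 = 1164/309703 + 4434908/3 = 1373504315816/929109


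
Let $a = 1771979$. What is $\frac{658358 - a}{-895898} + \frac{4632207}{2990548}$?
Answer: $\frac{3740161020597}{1339612986052} \approx 2.792$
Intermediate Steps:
$\frac{658358 - a}{-895898} + \frac{4632207}{2990548} = \frac{658358 - 1771979}{-895898} + \frac{4632207}{2990548} = \left(658358 - 1771979\right) \left(- \frac{1}{895898}\right) + 4632207 \cdot \frac{1}{2990548} = \left(-1113621\right) \left(- \frac{1}{895898}\right) + \frac{4632207}{2990548} = \frac{1113621}{895898} + \frac{4632207}{2990548} = \frac{3740161020597}{1339612986052}$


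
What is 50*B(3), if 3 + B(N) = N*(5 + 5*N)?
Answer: 2850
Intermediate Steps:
B(N) = -3 + N*(5 + 5*N)
50*B(3) = 50*(-3 + 5*3 + 5*3²) = 50*(-3 + 15 + 5*9) = 50*(-3 + 15 + 45) = 50*57 = 2850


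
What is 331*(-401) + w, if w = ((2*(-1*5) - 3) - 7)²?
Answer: -132331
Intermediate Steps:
w = 400 (w = ((2*(-5) - 3) - 7)² = ((-10 - 3) - 7)² = (-13 - 7)² = (-20)² = 400)
331*(-401) + w = 331*(-401) + 400 = -132731 + 400 = -132331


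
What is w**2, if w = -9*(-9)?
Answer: 6561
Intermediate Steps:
w = 81
w**2 = 81**2 = 6561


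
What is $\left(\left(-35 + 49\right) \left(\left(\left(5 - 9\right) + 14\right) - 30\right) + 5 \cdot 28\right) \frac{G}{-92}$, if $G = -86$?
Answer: $- \frac{3010}{23} \approx -130.87$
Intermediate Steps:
$\left(\left(-35 + 49\right) \left(\left(\left(5 - 9\right) + 14\right) - 30\right) + 5 \cdot 28\right) \frac{G}{-92} = \left(\left(-35 + 49\right) \left(\left(\left(5 - 9\right) + 14\right) - 30\right) + 5 \cdot 28\right) \left(- \frac{86}{-92}\right) = \left(14 \left(\left(-4 + 14\right) - 30\right) + 140\right) \left(\left(-86\right) \left(- \frac{1}{92}\right)\right) = \left(14 \left(10 - 30\right) + 140\right) \frac{43}{46} = \left(14 \left(-20\right) + 140\right) \frac{43}{46} = \left(-280 + 140\right) \frac{43}{46} = \left(-140\right) \frac{43}{46} = - \frac{3010}{23}$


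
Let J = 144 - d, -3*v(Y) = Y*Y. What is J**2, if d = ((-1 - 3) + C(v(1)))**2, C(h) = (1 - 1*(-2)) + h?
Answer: 1638400/81 ≈ 20227.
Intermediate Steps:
v(Y) = -Y**2/3 (v(Y) = -Y*Y/3 = -Y**2/3)
C(h) = 3 + h (C(h) = (1 + 2) + h = 3 + h)
d = 16/9 (d = ((-1 - 3) + (3 - 1/3*1**2))**2 = (-4 + (3 - 1/3*1))**2 = (-4 + (3 - 1/3))**2 = (-4 + 8/3)**2 = (-4/3)**2 = 16/9 ≈ 1.7778)
J = 1280/9 (J = 144 - 1*16/9 = 144 - 16/9 = 1280/9 ≈ 142.22)
J**2 = (1280/9)**2 = 1638400/81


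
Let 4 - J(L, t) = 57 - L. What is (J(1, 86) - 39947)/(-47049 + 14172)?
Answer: 13333/10959 ≈ 1.2166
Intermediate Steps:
J(L, t) = -53 + L (J(L, t) = 4 - (57 - L) = 4 + (-57 + L) = -53 + L)
(J(1, 86) - 39947)/(-47049 + 14172) = ((-53 + 1) - 39947)/(-47049 + 14172) = (-52 - 39947)/(-32877) = -39999*(-1/32877) = 13333/10959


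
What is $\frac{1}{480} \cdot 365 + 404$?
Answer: $\frac{38857}{96} \approx 404.76$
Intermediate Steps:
$\frac{1}{480} \cdot 365 + 404 = \frac{73}{96} + 404 = \frac{38857}{96}$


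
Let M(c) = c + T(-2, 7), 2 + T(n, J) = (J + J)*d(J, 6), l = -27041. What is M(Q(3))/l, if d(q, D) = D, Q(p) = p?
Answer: -85/27041 ≈ -0.0031434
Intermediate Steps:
T(n, J) = -2 + 12*J (T(n, J) = -2 + (J + J)*6 = -2 + (2*J)*6 = -2 + 12*J)
M(c) = 82 + c (M(c) = c + (-2 + 12*7) = c + (-2 + 84) = c + 82 = 82 + c)
M(Q(3))/l = (82 + 3)/(-27041) = 85*(-1/27041) = -85/27041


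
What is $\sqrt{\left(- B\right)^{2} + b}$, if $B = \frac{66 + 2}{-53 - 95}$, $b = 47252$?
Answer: $\frac{\sqrt{64688277}}{37} \approx 217.38$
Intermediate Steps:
$B = - \frac{17}{37}$ ($B = \frac{68}{-148} = 68 \left(- \frac{1}{148}\right) = - \frac{17}{37} \approx -0.45946$)
$\sqrt{\left(- B\right)^{2} + b} = \sqrt{\left(\left(-1\right) \left(- \frac{17}{37}\right)\right)^{2} + 47252} = \sqrt{\left(\frac{17}{37}\right)^{2} + 47252} = \sqrt{\frac{289}{1369} + 47252} = \sqrt{\frac{64688277}{1369}} = \frac{\sqrt{64688277}}{37}$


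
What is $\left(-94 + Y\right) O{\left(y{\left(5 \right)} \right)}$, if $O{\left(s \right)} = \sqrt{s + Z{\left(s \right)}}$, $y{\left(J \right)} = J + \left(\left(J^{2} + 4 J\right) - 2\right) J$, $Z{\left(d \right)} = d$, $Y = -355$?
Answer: $- 898 \sqrt{110} \approx -9418.3$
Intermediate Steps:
$y{\left(J \right)} = J + J \left(-2 + J^{2} + 4 J\right)$ ($y{\left(J \right)} = J + \left(-2 + J^{2} + 4 J\right) J = J + J \left(-2 + J^{2} + 4 J\right)$)
$O{\left(s \right)} = \sqrt{2} \sqrt{s}$ ($O{\left(s \right)} = \sqrt{s + s} = \sqrt{2 s} = \sqrt{2} \sqrt{s}$)
$\left(-94 + Y\right) O{\left(y{\left(5 \right)} \right)} = \left(-94 - 355\right) \sqrt{2} \sqrt{5 \left(-1 + 5^{2} + 4 \cdot 5\right)} = - 449 \sqrt{2} \sqrt{5 \left(-1 + 25 + 20\right)} = - 449 \sqrt{2} \sqrt{5 \cdot 44} = - 449 \sqrt{2} \sqrt{220} = - 449 \sqrt{2} \cdot 2 \sqrt{55} = - 449 \cdot 2 \sqrt{110} = - 898 \sqrt{110}$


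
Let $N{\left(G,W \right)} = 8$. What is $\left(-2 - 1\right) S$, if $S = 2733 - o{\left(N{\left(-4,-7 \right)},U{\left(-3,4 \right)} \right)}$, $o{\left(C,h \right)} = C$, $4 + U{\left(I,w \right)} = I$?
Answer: $-8175$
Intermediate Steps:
$U{\left(I,w \right)} = -4 + I$
$S = 2725$ ($S = 2733 - 8 = 2725$)
$\left(-2 - 1\right) S = \left(-2 - 1\right) 2725 = \left(-3\right) 2725 = -8175$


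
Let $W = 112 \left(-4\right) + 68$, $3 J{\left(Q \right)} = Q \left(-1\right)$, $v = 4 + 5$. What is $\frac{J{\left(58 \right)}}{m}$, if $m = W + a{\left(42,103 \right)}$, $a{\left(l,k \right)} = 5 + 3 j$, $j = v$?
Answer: $\frac{1}{18} \approx 0.055556$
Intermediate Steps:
$v = 9$
$j = 9$
$a{\left(l,k \right)} = 32$ ($a{\left(l,k \right)} = 5 + 3 \cdot 9 = 5 + 27 = 32$)
$J{\left(Q \right)} = - \frac{Q}{3}$ ($J{\left(Q \right)} = \frac{Q \left(-1\right)}{3} = \frac{\left(-1\right) Q}{3} = - \frac{Q}{3}$)
$W = -380$ ($W = -448 + 68 = -380$)
$m = -348$ ($m = -380 + 32 = -348$)
$\frac{J{\left(58 \right)}}{m} = \frac{\left(- \frac{1}{3}\right) 58}{-348} = \left(- \frac{58}{3}\right) \left(- \frac{1}{348}\right) = \frac{1}{18}$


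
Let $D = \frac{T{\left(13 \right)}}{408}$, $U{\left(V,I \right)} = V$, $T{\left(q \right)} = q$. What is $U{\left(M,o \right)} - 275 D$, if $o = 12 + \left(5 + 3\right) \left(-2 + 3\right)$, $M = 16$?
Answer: $\frac{2953}{408} \approx 7.2377$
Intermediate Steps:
$o = 20$ ($o = 12 + 8 \cdot 1 = 12 + 8 = 20$)
$D = \frac{13}{408} \approx 0.031863$
$U{\left(M,o \right)} - 275 D = 16 - \frac{3575}{408} = \frac{2953}{408}$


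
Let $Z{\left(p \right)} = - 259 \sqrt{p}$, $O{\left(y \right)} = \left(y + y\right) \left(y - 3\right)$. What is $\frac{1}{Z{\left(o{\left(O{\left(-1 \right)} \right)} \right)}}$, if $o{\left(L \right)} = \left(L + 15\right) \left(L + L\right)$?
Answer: $- \frac{\sqrt{23}}{23828} \approx -0.00020127$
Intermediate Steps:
$O{\left(y \right)} = 2 y \left(-3 + y\right)$
$o{\left(L \right)} = 2 L \left(15 + L\right)$ ($o{\left(L \right)} = \left(15 + L\right) 2 L = 2 L \left(15 + L\right)$)
$\frac{1}{Z{\left(o{\left(O{\left(-1 \right)} \right)} \right)}} = \frac{1}{\left(-259\right) \sqrt{2 \cdot 2 \left(-1\right) \left(-3 - 1\right) \left(15 + 2 \left(-1\right) \left(-3 - 1\right)\right)}} = \frac{1}{\left(-259\right) \sqrt{2 \cdot 2 \left(-1\right) \left(-4\right) \left(15 + 2 \left(-1\right) \left(-4\right)\right)}} = \frac{1}{\left(-259\right) \sqrt{2 \cdot 8 \left(15 + 8\right)}} = \frac{1}{\left(-259\right) \sqrt{2 \cdot 8 \cdot 23}} = \frac{1}{\left(-259\right) \sqrt{368}} = \frac{1}{\left(-259\right) 4 \sqrt{23}} = \frac{1}{\left(-1036\right) \sqrt{23}} = - \frac{\sqrt{23}}{23828}$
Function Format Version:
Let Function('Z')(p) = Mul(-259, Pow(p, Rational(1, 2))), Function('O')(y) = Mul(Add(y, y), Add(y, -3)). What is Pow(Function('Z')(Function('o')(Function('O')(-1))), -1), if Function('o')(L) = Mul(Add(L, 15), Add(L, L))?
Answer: Mul(Rational(-1, 23828), Pow(23, Rational(1, 2))) ≈ -0.00020127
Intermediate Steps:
Function('O')(y) = Mul(2, y, Add(-3, y)) (Function('O')(y) = Mul(Mul(2, y), Add(-3, y)) = Mul(2, y, Add(-3, y)))
Function('o')(L) = Mul(2, L, Add(15, L)) (Function('o')(L) = Mul(Add(15, L), Mul(2, L)) = Mul(2, L, Add(15, L)))
Pow(Function('Z')(Function('o')(Function('O')(-1))), -1) = Pow(Mul(-259, Pow(Mul(2, Mul(2, -1, Add(-3, -1)), Add(15, Mul(2, -1, Add(-3, -1)))), Rational(1, 2))), -1) = Pow(Mul(-259, Pow(Mul(2, Mul(2, -1, -4), Add(15, Mul(2, -1, -4))), Rational(1, 2))), -1) = Pow(Mul(-259, Pow(Mul(2, 8, Add(15, 8)), Rational(1, 2))), -1) = Pow(Mul(-259, Pow(Mul(2, 8, 23), Rational(1, 2))), -1) = Pow(Mul(-259, Pow(368, Rational(1, 2))), -1) = Pow(Mul(-259, Mul(4, Pow(23, Rational(1, 2)))), -1) = Pow(Mul(-1036, Pow(23, Rational(1, 2))), -1) = Mul(Rational(-1, 23828), Pow(23, Rational(1, 2)))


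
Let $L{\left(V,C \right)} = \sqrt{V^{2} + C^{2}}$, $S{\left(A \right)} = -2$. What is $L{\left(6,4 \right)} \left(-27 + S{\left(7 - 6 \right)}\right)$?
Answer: $- 58 \sqrt{13} \approx -209.12$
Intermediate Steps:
$L{\left(V,C \right)} = \sqrt{C^{2} + V^{2}}$
$L{\left(6,4 \right)} \left(-27 + S{\left(7 - 6 \right)}\right) = \sqrt{4^{2} + 6^{2}} \left(-27 - 2\right) = \sqrt{16 + 36} \left(-29\right) = \sqrt{52} \left(-29\right) = 2 \sqrt{13} \left(-29\right) = - 58 \sqrt{13}$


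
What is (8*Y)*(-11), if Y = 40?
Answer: -3520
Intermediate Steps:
(8*Y)*(-11) = (8*40)*(-11) = 320*(-11) = -3520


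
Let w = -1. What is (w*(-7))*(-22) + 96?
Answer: -58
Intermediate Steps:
(w*(-7))*(-22) + 96 = -1*(-7)*(-22) + 96 = 7*(-22) + 96 = -154 + 96 = -58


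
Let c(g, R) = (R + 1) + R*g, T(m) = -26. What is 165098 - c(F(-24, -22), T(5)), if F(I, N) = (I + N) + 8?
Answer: 164135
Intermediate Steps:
F(I, N) = 8 + I + N
c(g, R) = 1 + R + R*g (c(g, R) = (1 + R) + R*g = 1 + R + R*g)
165098 - c(F(-24, -22), T(5)) = 165098 - (1 - 26 - 26*(8 - 24 - 22)) = 165098 - (1 - 26 - 26*(-38)) = 165098 - (1 - 26 + 988) = 165098 - 1*963 = 165098 - 963 = 164135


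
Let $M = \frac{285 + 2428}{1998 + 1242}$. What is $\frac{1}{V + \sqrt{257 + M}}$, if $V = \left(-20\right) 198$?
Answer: $- \frac{12830400}{50807548607} - \frac{18 \sqrt{8353930}}{50807548607} \approx -0.00025355$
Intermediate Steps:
$V = -3960$
$M = \frac{2713}{3240} \approx 0.83735$
$\frac{1}{V + \sqrt{257 + M}} = \frac{1}{-3960 + \sqrt{257 + \frac{2713}{3240}}} = \frac{1}{-3960 + \sqrt{\frac{835393}{3240}}} = \frac{1}{-3960 + \frac{\sqrt{8353930}}{180}}$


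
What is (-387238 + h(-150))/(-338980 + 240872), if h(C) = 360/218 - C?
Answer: 10548103/2673443 ≈ 3.9455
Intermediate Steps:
h(C) = 180/109 - C (h(C) = 360*(1/218) - C = 180/109 - C)
(-387238 + h(-150))/(-338980 + 240872) = (-387238 + (180/109 - 1*(-150)))/(-338980 + 240872) = (-387238 + (180/109 + 150))/(-98108) = (-387238 + 16530/109)*(-1/98108) = -42192412/109*(-1/98108) = 10548103/2673443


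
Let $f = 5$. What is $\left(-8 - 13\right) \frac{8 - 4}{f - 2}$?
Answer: $-28$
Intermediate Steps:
$\left(-8 - 13\right) \frac{8 - 4}{f - 2} = \left(-8 - 13\right) \frac{8 - 4}{5 - 2} = - 21 \cdot \frac{4}{3} = - 21 \cdot 4 \cdot \frac{1}{3} = \left(-21\right) \frac{4}{3} = -28$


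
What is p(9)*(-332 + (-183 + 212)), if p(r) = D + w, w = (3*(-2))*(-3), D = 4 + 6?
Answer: -8484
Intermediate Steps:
D = 10
w = 18 (w = -6*(-3) = 18)
p(r) = 28 (p(r) = 10 + 18 = 28)
p(9)*(-332 + (-183 + 212)) = 28*(-332 + (-183 + 212)) = 28*(-332 + 29) = 28*(-303) = -8484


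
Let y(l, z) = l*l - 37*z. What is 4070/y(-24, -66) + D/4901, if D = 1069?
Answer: 11586656/7395609 ≈ 1.5667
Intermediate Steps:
y(l, z) = l² - 37*z
4070/y(-24, -66) + D/4901 = 4070/((-24)² - 37*(-66)) + 1069/4901 = 4070/(576 + 2442) + 1069*(1/4901) = 4070/3018 + 1069/4901 = 4070*(1/3018) + 1069/4901 = 2035/1509 + 1069/4901 = 11586656/7395609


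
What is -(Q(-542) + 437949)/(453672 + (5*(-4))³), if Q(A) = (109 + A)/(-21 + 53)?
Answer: -14013935/14261504 ≈ -0.98264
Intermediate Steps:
Q(A) = 109/32 + A/32 (Q(A) = (109 + A)/32 = (109 + A)*(1/32) = 109/32 + A/32)
-(Q(-542) + 437949)/(453672 + (5*(-4))³) = -((109/32 + (1/32)*(-542)) + 437949)/(453672 + (5*(-4))³) = -((109/32 - 271/16) + 437949)/(453672 + (-20)³) = -(-433/32 + 437949)/(453672 - 8000) = -14013935/(32*445672) = -1*14013935/14261504 = -14013935/14261504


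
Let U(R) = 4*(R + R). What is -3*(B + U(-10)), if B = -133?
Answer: 639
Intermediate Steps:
U(R) = 8*R (U(R) = 4*(2*R) = 8*R)
-3*(B + U(-10)) = -3*(-133 + 8*(-10)) = -3*(-133 - 80) = -3*(-213) = 639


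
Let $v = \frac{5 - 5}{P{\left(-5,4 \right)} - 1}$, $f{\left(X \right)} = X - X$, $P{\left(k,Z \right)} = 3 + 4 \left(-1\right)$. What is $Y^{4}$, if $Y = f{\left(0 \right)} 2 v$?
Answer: $0$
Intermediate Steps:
$P{\left(k,Z \right)} = -1$ ($P{\left(k,Z \right)} = 3 - 4 = -1$)
$f{\left(X \right)} = 0$
$v = 0$ ($v = \frac{5 - 5}{-1 - 1} = \frac{0}{-2} = 0 \left(- \frac{1}{2}\right) = 0$)
$Y = 0$ ($Y = 0 \cdot 2 \cdot 0 = 0 \cdot 0 = 0$)
$Y^{4} = 0^{4} = 0$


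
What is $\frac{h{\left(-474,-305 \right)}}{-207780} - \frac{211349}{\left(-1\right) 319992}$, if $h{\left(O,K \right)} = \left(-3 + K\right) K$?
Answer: $\frac{230900779}{1108132296} \approx 0.20837$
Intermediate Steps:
$h{\left(O,K \right)} = K \left(-3 + K\right)$
$\frac{h{\left(-474,-305 \right)}}{-207780} - \frac{211349}{\left(-1\right) 319992} = \frac{\left(-305\right) \left(-3 - 305\right)}{-207780} - \frac{211349}{\left(-1\right) 319992} = \left(-305\right) \left(-308\right) \left(- \frac{1}{207780}\right) - \frac{211349}{-319992} = 93940 \left(- \frac{1}{207780}\right) - - \frac{211349}{319992} = - \frac{4697}{10389} + \frac{211349}{319992} = \frac{230900779}{1108132296}$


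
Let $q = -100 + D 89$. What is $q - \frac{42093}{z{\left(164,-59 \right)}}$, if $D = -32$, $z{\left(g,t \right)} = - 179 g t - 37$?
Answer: $- \frac{5105880809}{1731967} \approx -2948.0$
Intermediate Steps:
$z{\left(g,t \right)} = -37 - 179 g t$ ($z{\left(g,t \right)} = - 179 g t - 37 = -37 - 179 g t$)
$q = -2948$ ($q = -100 - 2848 = -2948$)
$q - \frac{42093}{z{\left(164,-59 \right)}} = -2948 - \frac{42093}{-37 - 29356 \left(-59\right)} = -2948 - \frac{42093}{-37 + 1732004} = -2948 - \frac{42093}{1731967} = - \frac{5105880809}{1731967}$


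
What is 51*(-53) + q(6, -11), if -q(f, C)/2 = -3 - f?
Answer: -2685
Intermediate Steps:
q(f, C) = 6 + 2*f (q(f, C) = -2*(-3 - f) = 6 + 2*f)
51*(-53) + q(6, -11) = 51*(-53) + (6 + 2*6) = -2703 + (6 + 12) = -2703 + 18 = -2685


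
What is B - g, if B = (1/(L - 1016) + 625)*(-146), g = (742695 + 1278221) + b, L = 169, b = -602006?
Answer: -1279105374/847 ≈ -1.5102e+6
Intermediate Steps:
g = 1418910 (g = (742695 + 1278221) - 602006 = 2020916 - 602006 = 1418910)
B = -77288604/847 (B = (1/(169 - 1016) + 625)*(-146) = (1/(-847) + 625)*(-146) = (-1/847 + 625)*(-146) = (529374/847)*(-146) = -77288604/847 ≈ -91250.)
B - g = -77288604/847 - 1*1418910 = -77288604/847 - 1418910 = -1279105374/847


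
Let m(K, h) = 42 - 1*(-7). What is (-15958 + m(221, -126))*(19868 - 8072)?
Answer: -187662564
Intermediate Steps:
m(K, h) = 49 (m(K, h) = 42 + 7 = 49)
(-15958 + m(221, -126))*(19868 - 8072) = (-15958 + 49)*(19868 - 8072) = -15909*11796 = -187662564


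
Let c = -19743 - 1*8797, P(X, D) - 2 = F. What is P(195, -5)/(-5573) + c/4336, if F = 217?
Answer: -40000751/6041132 ≈ -6.6214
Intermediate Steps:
P(X, D) = 219 (P(X, D) = 2 + 217 = 219)
c = -28540 (c = -19743 - 8797 = -28540)
P(195, -5)/(-5573) + c/4336 = 219/(-5573) - 28540/4336 = 219*(-1/5573) - 28540*1/4336 = -219/5573 - 7135/1084 = -40000751/6041132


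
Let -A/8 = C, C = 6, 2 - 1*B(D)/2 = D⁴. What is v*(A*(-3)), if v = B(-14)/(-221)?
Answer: 11063232/221 ≈ 50060.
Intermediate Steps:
B(D) = 4 - 2*D⁴
A = -48 (A = -8*6 = -48)
v = 76828/221 (v = (4 - 2*(-14)⁴)/(-221) = (4 - 2*38416)*(-1/221) = (4 - 76832)*(-1/221) = -76828*(-1/221) = 76828/221 ≈ 347.64)
v*(A*(-3)) = 76828*(-48*(-3))/221 = (76828/221)*144 = 11063232/221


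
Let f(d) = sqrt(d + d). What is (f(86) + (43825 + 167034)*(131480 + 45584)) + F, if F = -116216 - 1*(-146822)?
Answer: 37335568582 + 2*sqrt(43) ≈ 3.7336e+10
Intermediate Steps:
F = 30606 (F = -116216 + 146822 = 30606)
f(d) = sqrt(2)*sqrt(d) (f(d) = sqrt(2*d) = sqrt(2)*sqrt(d))
(f(86) + (43825 + 167034)*(131480 + 45584)) + F = (sqrt(2)*sqrt(86) + (43825 + 167034)*(131480 + 45584)) + 30606 = (2*sqrt(43) + 210859*177064) + 30606 = (2*sqrt(43) + 37335537976) + 30606 = (37335537976 + 2*sqrt(43)) + 30606 = 37335568582 + 2*sqrt(43)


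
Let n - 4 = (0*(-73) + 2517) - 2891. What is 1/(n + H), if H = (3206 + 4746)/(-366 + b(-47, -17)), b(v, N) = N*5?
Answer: -451/174822 ≈ -0.0025798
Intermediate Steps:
b(v, N) = 5*N
n = -370 (n = 4 + ((0*(-73) + 2517) - 2891) = 4 + ((0 + 2517) - 2891) = 4 + (2517 - 2891) = 4 - 374 = -370)
H = -7952/451 (H = (3206 + 4746)/(-366 + 5*(-17)) = 7952/(-366 - 85) = 7952/(-451) = 7952*(-1/451) = -7952/451 ≈ -17.632)
1/(n + H) = 1/(-370 - 7952/451) = 1/(-174822/451) = -451/174822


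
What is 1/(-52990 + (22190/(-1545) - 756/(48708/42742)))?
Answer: -139359/7479085894 ≈ -1.8633e-5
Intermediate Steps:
1/(-52990 + (22190/(-1545) - 756/(48708/42742))) = 1/(-52990 + (22190*(-1/1545) - 756/(48708*(1/42742)))) = 1/(-52990 + (-4438/309 - 756/24354/21371)) = 1/(-52990 + (-4438/309 - 756*21371/24354)) = 1/(-52990 + (-4438/309 - 299194/451)) = 1/(-52990 - 94452484/139359) = 1/(-7479085894/139359) = -139359/7479085894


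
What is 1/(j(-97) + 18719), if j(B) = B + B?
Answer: 1/18525 ≈ 5.3981e-5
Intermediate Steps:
j(B) = 2*B
1/(j(-97) + 18719) = 1/(2*(-97) + 18719) = 1/(-194 + 18719) = 1/18525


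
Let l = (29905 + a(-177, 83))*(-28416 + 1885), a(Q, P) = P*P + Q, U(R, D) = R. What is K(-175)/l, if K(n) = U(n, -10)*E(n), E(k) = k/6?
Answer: -4375/832701966 ≈ -5.2540e-6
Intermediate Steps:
E(k) = k/6 (E(k) = k*(⅙) = k/6)
a(Q, P) = Q + P² (a(Q, P) = P² + Q = Q + P²)
K(n) = n²/6 (K(n) = n*(n/6) = n²/6)
l = -971485627 (l = (29905 + (-177 + 83²))*(-28416 + 1885) = (29905 + (-177 + 6889))*(-26531) = (29905 + 6712)*(-26531) = 36617*(-26531) = -971485627)
K(-175)/l = ((⅙)*(-175)²)/(-971485627) = ((⅙)*30625)*(-1/971485627) = (30625/6)*(-1/971485627) = -4375/832701966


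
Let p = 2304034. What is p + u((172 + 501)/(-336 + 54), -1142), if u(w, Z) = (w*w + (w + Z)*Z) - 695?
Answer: 287100257113/79524 ≈ 3.6102e+6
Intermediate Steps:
u(w, Z) = -695 + w**2 + Z*(Z + w) (u(w, Z) = (w**2 + (Z + w)*Z) - 695 = (w**2 + Z*(Z + w)) - 695 = -695 + w**2 + Z*(Z + w))
p + u((172 + 501)/(-336 + 54), -1142) = 2304034 + (-695 + (-1142)**2 + ((172 + 501)/(-336 + 54))**2 - 1142*(172 + 501)/(-336 + 54)) = 2304034 + (-695 + 1304164 + (673/(-282))**2 - 768566/(-282)) = 2304034 + (-695 + 1304164 + (673*(-1/282))**2 - 768566*(-1)/282) = 2304034 + (-695 + 1304164 + (-673/282)**2 - 1142*(-673/282)) = 2304034 + (-695 + 1304164 + 452929/79524 + 384283/141) = 2304034 + 103874257297/79524 = 287100257113/79524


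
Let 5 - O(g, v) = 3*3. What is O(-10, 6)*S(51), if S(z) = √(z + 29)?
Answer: -16*√5 ≈ -35.777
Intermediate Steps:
O(g, v) = -4 (O(g, v) = 5 - 3*3 = 5 - 1*9 = 5 - 9 = -4)
S(z) = √(29 + z)
O(-10, 6)*S(51) = -4*√(29 + 51) = -16*√5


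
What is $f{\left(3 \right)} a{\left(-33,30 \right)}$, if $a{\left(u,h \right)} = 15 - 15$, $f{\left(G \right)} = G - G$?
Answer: $0$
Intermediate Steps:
$f{\left(G \right)} = 0$
$a{\left(u,h \right)} = 0$ ($a{\left(u,h \right)} = 15 - 15 = 0$)
$f{\left(3 \right)} a{\left(-33,30 \right)} = 0 \cdot 0 = 0$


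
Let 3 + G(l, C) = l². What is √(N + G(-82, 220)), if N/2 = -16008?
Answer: I*√25295 ≈ 159.04*I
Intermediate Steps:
G(l, C) = -3 + l²
N = -32016 (N = 2*(-16008) = -32016)
√(N + G(-82, 220)) = √(-32016 + (-3 + (-82)²)) = √(-32016 + (-3 + 6724)) = √(-32016 + 6721) = √(-25295) = I*√25295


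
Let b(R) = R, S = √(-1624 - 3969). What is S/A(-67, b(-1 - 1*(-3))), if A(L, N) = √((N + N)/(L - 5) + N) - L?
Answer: -21*I*√7990/80767 + 1206*I*√5593/80767 ≈ 1.0935*I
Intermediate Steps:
S = I*√5593 (S = √(-5593) = I*√5593 ≈ 74.786*I)
A(L, N) = √(N + 2*N/(-5 + L)) - L (A(L, N) = √((2*N)/(-5 + L) + N) - L = √(2*N/(-5 + L) + N) - L = √(N + 2*N/(-5 + L)) - L)
S/A(-67, b(-1 - 1*(-3))) = (I*√5593)/(√((-1 - 1*(-3))*(-3 - 67)/(-5 - 67)) - 1*(-67)) = (I*√5593)/(√((-1 + 3)*(-70)/(-72)) + 67) = (I*√5593)/(√(2*(-1/72)*(-70)) + 67) = (I*√5593)/(√(35/18) + 67) = (I*√5593)/(√70/6 + 67) = (I*√5593)/(67 + √70/6) = I*√5593/(67 + √70/6)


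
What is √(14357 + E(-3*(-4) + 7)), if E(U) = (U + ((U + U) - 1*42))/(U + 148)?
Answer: 103*√37742/167 ≈ 119.82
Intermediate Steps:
E(U) = (-42 + 3*U)/(148 + U) (E(U) = (U + (2*U - 42))/(148 + U) = (U + (-42 + 2*U))/(148 + U) = (-42 + 3*U)/(148 + U))
√(14357 + E(-3*(-4) + 7)) = √(14357 + 3*(-14 + (-3*(-4) + 7))/(148 + (-3*(-4) + 7))) = √(14357 + 3*(-14 + (12 + 7))/(148 + (12 + 7))) = √(14357 + 3*(-14 + 19)/(148 + 19)) = √(14357 + 3*5/167) = √(14357 + 3*(1/167)*5) = √(14357 + 15/167) = √(2397634/167) = 103*√37742/167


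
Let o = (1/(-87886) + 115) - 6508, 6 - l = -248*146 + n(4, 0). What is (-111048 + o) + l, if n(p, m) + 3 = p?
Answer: -7138804009/87886 ≈ -81228.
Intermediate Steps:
n(p, m) = -3 + p
l = 36213 (l = 6 - (-248*146 + (-3 + 4)) = 6 - (-36208 + 1) = 6 - 1*(-36207) = 6 + 36207 = 36213)
o = -561855199/87886 (o = (-1/87886 + 115) - 6508 = 10106889/87886 - 6508 = -561855199/87886 ≈ -6393.0)
(-111048 + o) + l = (-111048 - 561855199/87886) + 36213 = -10321419727/87886 + 36213 = -7138804009/87886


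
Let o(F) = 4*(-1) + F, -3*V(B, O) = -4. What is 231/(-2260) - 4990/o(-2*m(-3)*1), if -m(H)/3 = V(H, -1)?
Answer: -2819581/2260 ≈ -1247.6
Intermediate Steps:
V(B, O) = 4/3 (V(B, O) = -⅓*(-4) = 4/3)
m(H) = -4 (m(H) = -3*4/3 = -4)
o(F) = -4 + F
231/(-2260) - 4990/o(-2*m(-3)*1) = 231/(-2260) - 4990/(-4 - 2*(-4)*1) = 231*(-1/2260) - 4990/(-4 + 8*1) = -231/2260 - 4990/(-4 + 8) = -231/2260 - 4990/4 = -231/2260 - 4990*¼ = -231/2260 - 2495/2 = -2819581/2260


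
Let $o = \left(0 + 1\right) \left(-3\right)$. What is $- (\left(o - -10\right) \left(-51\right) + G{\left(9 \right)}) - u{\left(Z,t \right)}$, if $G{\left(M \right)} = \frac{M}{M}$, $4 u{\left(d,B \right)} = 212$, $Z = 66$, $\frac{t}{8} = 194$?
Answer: $303$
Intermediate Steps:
$t = 1552$ ($t = 8 \cdot 194 = 1552$)
$u{\left(d,B \right)} = 53$ ($u{\left(d,B \right)} = \frac{1}{4} \cdot 212 = 53$)
$o = -3$ ($o = 1 \left(-3\right) = -3$)
$G{\left(M \right)} = 1$
$- (\left(o - -10\right) \left(-51\right) + G{\left(9 \right)}) - u{\left(Z,t \right)} = - (\left(-3 - -10\right) \left(-51\right) + 1) - 53 = - (\left(-3 + 10\right) \left(-51\right) + 1) - 53 = - (7 \left(-51\right) + 1) - 53 = - (-357 + 1) - 53 = \left(-1\right) \left(-356\right) - 53 = 356 - 53 = 303$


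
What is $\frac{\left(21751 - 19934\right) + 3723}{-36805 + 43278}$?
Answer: $\frac{5540}{6473} \approx 0.85586$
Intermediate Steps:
$\frac{\left(21751 - 19934\right) + 3723}{-36805 + 43278} = \frac{\left(21751 - 19934\right) + 3723}{6473} = \left(1817 + 3723\right) \frac{1}{6473} = 5540 \cdot \frac{1}{6473} = \frac{5540}{6473}$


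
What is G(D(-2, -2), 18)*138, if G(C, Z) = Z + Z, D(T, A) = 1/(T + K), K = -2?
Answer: 4968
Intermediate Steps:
D(T, A) = 1/(-2 + T) (D(T, A) = 1/(T - 2) = 1/(-2 + T))
G(C, Z) = 2*Z
G(D(-2, -2), 18)*138 = (2*18)*138 = 36*138 = 4968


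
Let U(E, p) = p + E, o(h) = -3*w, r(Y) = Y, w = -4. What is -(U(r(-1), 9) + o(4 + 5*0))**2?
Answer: -400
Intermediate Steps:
o(h) = 12 (o(h) = -3*(-4) = 12)
U(E, p) = E + p
-(U(r(-1), 9) + o(4 + 5*0))**2 = -((-1 + 9) + 12)**2 = -(8 + 12)**2 = -1*20**2 = -1*400 = -400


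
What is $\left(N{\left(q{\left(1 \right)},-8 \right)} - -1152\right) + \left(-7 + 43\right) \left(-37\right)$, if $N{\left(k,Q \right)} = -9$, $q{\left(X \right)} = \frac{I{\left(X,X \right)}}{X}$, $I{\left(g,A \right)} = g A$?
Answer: $-189$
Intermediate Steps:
$I{\left(g,A \right)} = A g$
$q{\left(X \right)} = X$ ($q{\left(X \right)} = \frac{X X}{X} = \frac{X^{2}}{X} = X$)
$\left(N{\left(q{\left(1 \right)},-8 \right)} - -1152\right) + \left(-7 + 43\right) \left(-37\right) = \left(-9 - -1152\right) + \left(-7 + 43\right) \left(-37\right) = \left(-9 + 1152\right) + 36 \left(-37\right) = 1143 - 1332 = -189$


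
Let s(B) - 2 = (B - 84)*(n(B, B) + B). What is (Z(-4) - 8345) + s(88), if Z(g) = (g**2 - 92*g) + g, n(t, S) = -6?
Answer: -7635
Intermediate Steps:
s(B) = 2 + (-84 + B)*(-6 + B) (s(B) = 2 + (B - 84)*(-6 + B) = 2 + (-84 + B)*(-6 + B))
Z(g) = g**2 - 91*g
(Z(-4) - 8345) + s(88) = (-4*(-91 - 4) - 8345) + (506 + 88**2 - 90*88) = (-4*(-95) - 8345) + (506 + 7744 - 7920) = (380 - 8345) + 330 = -7965 + 330 = -7635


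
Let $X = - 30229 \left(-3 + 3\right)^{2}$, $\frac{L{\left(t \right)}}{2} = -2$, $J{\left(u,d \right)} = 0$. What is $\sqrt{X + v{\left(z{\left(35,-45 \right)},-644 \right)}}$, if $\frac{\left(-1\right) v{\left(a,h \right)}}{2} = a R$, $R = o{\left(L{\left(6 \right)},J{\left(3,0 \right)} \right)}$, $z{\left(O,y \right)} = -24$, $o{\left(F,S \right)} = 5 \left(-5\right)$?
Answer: $20 i \sqrt{3} \approx 34.641 i$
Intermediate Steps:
$L{\left(t \right)} = -4$ ($L{\left(t \right)} = 2 \left(-2\right) = -4$)
$o{\left(F,S \right)} = -25$
$R = -25$
$v{\left(a,h \right)} = 50 a$ ($v{\left(a,h \right)} = - 2 a \left(-25\right) = - 2 \left(- 25 a\right) = 50 a$)
$X = 0$ ($X = - 30229 \cdot 0^{2} = \left(-30229\right) 0 = 0$)
$\sqrt{X + v{\left(z{\left(35,-45 \right)},-644 \right)}} = \sqrt{0 + 50 \left(-24\right)} = \sqrt{0 - 1200} = \sqrt{-1200} = 20 i \sqrt{3}$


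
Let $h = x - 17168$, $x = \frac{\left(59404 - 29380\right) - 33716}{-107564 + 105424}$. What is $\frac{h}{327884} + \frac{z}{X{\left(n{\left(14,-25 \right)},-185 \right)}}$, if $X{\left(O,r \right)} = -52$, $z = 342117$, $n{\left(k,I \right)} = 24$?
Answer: $- \frac{7501742118093}{1140216610} \approx -6579.2$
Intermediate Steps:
$x = \frac{923}{535}$ ($x = \frac{\left(59404 - 29380\right) - 33716}{-2140} = \left(30024 - 33716\right) \left(- \frac{1}{2140}\right) = \left(-3692\right) \left(- \frac{1}{2140}\right) = \frac{923}{535} \approx 1.7252$)
$h = - \frac{9183957}{535}$ ($h = \frac{923}{535} - 17168 = - \frac{9183957}{535} \approx -17166.0$)
$\frac{h}{327884} + \frac{z}{X{\left(n{\left(14,-25 \right)},-185 \right)}} = - \frac{9183957}{535 \cdot 327884} + \frac{342117}{-52} = \left(- \frac{9183957}{535}\right) \frac{1}{327884} + 342117 \left(- \frac{1}{52}\right) = - \frac{9183957}{175417940} - \frac{342117}{52} = - \frac{7501742118093}{1140216610}$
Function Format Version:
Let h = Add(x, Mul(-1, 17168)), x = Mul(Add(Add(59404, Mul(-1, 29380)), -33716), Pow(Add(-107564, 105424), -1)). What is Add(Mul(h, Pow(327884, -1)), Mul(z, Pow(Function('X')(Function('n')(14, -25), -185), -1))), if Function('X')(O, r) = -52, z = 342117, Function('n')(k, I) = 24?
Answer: Rational(-7501742118093, 1140216610) ≈ -6579.2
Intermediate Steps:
x = Rational(923, 535) (x = Mul(Add(Add(59404, -29380), -33716), Pow(-2140, -1)) = Mul(Add(30024, -33716), Rational(-1, 2140)) = Mul(-3692, Rational(-1, 2140)) = Rational(923, 535) ≈ 1.7252)
h = Rational(-9183957, 535) (h = Add(Rational(923, 535), Mul(-1, 17168)) = Add(Rational(923, 535), -17168) = Rational(-9183957, 535) ≈ -17166.)
Add(Mul(h, Pow(327884, -1)), Mul(z, Pow(Function('X')(Function('n')(14, -25), -185), -1))) = Add(Mul(Rational(-9183957, 535), Pow(327884, -1)), Mul(342117, Pow(-52, -1))) = Add(Mul(Rational(-9183957, 535), Rational(1, 327884)), Mul(342117, Rational(-1, 52))) = Add(Rational(-9183957, 175417940), Rational(-342117, 52)) = Rational(-7501742118093, 1140216610)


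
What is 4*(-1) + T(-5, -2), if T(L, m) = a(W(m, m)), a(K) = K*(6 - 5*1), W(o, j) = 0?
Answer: -4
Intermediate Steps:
a(K) = K (a(K) = K*(6 - 5) = K*1 = K)
T(L, m) = 0
4*(-1) + T(-5, -2) = 4*(-1) + 0 = -4 + 0 = -4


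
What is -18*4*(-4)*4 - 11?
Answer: 1141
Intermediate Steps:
-18*4*(-4)*4 - 11 = -(-288)*4 - 11 = -18*(-64) - 11 = 1152 - 11 = 1141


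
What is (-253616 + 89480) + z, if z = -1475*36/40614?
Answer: -1111045434/6769 ≈ -1.6414e+5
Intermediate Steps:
z = -8850/6769 (z = -53100*1/40614 = -8850/6769 ≈ -1.3074)
(-253616 + 89480) + z = (-253616 + 89480) - 8850/6769 = -164136 - 8850/6769 = -1111045434/6769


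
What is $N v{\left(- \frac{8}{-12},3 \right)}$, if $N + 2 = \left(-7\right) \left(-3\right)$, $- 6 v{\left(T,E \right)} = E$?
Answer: $- \frac{19}{2} \approx -9.5$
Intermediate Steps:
$v{\left(T,E \right)} = - \frac{E}{6}$
$N = 19$ ($N = -2 - -21 = -2 + 21 = 19$)
$N v{\left(- \frac{8}{-12},3 \right)} = 19 \left(\left(- \frac{1}{6}\right) 3\right) = 19 \left(- \frac{1}{2}\right) = - \frac{19}{2}$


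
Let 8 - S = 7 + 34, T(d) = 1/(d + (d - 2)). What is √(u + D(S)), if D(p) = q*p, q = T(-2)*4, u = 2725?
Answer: √2747 ≈ 52.412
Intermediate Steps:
T(d) = 1/(-2 + 2*d) (T(d) = 1/(d + (-2 + d)) = 1/(-2 + 2*d))
S = -33 (S = 8 - (7 + 34) = 8 - 1*41 = 8 - 41 = -33)
q = -⅔ (q = (1/(2*(-1 - 2)))*4 = ((½)/(-3))*4 = ((½)*(-⅓))*4 = -⅙*4 = -⅔ ≈ -0.66667)
D(p) = -2*p/3
√(u + D(S)) = √(2725 - ⅔*(-33)) = √(2725 + 22) = √2747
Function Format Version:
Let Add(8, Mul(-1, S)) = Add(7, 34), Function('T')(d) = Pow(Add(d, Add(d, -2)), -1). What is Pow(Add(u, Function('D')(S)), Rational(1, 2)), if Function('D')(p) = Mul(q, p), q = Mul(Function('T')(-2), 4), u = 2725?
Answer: Pow(2747, Rational(1, 2)) ≈ 52.412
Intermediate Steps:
Function('T')(d) = Pow(Add(-2, Mul(2, d)), -1) (Function('T')(d) = Pow(Add(d, Add(-2, d)), -1) = Pow(Add(-2, Mul(2, d)), -1))
S = -33 (S = Add(8, Mul(-1, Add(7, 34))) = Add(8, Mul(-1, 41)) = Add(8, -41) = -33)
q = Rational(-2, 3) (q = Mul(Mul(Rational(1, 2), Pow(Add(-1, -2), -1)), 4) = Mul(Mul(Rational(1, 2), Pow(-3, -1)), 4) = Mul(Mul(Rational(1, 2), Rational(-1, 3)), 4) = Mul(Rational(-1, 6), 4) = Rational(-2, 3) ≈ -0.66667)
Function('D')(p) = Mul(Rational(-2, 3), p)
Pow(Add(u, Function('D')(S)), Rational(1, 2)) = Pow(Add(2725, Mul(Rational(-2, 3), -33)), Rational(1, 2)) = Pow(Add(2725, 22), Rational(1, 2)) = Pow(2747, Rational(1, 2))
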